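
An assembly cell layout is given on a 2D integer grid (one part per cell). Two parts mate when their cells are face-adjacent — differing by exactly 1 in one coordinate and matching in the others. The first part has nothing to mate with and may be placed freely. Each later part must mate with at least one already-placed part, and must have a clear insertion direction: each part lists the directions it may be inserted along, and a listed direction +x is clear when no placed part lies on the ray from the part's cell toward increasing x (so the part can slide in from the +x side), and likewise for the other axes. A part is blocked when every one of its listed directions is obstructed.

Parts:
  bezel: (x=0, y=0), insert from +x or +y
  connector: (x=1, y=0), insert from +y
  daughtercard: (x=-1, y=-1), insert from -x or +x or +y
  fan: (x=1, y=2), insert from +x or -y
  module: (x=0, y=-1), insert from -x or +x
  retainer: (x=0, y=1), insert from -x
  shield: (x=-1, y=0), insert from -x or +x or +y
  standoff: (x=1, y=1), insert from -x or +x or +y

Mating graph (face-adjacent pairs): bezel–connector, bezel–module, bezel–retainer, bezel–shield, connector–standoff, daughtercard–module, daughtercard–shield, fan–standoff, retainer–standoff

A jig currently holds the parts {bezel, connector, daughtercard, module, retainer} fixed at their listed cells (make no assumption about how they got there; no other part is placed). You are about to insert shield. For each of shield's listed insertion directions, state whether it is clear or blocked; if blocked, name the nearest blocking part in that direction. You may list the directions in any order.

+x: blocked by bezel; +y: clear; -x: clear

-x: ray from shield(-1, 0) has no placed part ⇒ clear
+x: nearest on ray is bezel@(0, 0) ⇒ blocked
+y: ray from shield(-1, 0) has no placed part ⇒ clear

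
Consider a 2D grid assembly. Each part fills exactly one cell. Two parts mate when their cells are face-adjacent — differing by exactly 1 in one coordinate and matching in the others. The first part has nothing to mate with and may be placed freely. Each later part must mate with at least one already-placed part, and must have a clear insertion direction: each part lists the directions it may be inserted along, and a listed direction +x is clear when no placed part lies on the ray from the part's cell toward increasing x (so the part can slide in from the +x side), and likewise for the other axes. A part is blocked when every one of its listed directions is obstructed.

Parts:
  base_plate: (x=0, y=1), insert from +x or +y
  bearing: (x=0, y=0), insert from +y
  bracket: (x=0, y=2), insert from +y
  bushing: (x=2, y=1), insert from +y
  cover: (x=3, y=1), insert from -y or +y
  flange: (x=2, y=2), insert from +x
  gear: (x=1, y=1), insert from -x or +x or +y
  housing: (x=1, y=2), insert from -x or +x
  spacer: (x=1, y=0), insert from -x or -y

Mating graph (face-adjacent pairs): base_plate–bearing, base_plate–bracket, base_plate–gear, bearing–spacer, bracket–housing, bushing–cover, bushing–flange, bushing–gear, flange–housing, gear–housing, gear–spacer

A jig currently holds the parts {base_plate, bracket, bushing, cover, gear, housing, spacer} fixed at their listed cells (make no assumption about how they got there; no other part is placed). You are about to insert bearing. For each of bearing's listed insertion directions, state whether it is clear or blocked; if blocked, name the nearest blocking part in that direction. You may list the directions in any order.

+y: nearest on ray is base_plate@(0, 1) ⇒ blocked

+y: blocked by base_plate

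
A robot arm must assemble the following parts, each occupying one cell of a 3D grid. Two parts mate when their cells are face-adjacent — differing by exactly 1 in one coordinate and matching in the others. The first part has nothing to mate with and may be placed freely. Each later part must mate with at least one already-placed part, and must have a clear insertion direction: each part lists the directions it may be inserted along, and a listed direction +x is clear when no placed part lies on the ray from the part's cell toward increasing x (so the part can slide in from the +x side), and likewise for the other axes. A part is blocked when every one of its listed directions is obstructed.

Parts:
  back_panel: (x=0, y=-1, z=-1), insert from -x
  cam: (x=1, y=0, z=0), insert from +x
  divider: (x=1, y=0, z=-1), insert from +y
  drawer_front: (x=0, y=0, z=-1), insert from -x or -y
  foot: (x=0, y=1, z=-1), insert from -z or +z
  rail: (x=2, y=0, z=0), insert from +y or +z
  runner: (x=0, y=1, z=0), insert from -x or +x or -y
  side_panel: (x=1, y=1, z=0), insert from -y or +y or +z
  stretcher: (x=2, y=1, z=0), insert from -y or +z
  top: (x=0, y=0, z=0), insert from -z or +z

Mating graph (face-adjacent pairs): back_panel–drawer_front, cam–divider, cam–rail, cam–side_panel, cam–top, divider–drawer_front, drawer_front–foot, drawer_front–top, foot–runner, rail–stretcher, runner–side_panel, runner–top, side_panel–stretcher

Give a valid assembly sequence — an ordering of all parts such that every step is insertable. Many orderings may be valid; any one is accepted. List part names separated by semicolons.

1. top@(0, 0, 0) [-z clear] — {top}
2. cam@(1, 0, 0) [+x clear] — {cam, top}
3. side_panel@(1, 1, 0) [+y clear] — {cam, side_panel, top}
4. stretcher@(2, 1, 0) [-y clear] — {cam, side_panel, stretcher, top}
5. runner@(0, 1, 0) [-x clear] — {cam, runner, side_panel, stretcher, top}
6. foot@(0, 1, -1) [-z clear] — {cam, foot, runner, side_panel, stretcher, top}
7. rail@(2, 0, 0) [+z clear] — {cam, foot, rail, runner, side_panel, stretcher, top}
8. drawer_front@(0, 0, -1) [-x clear] — {cam, drawer_front, foot, rail, runner, side_panel, stretcher, top}
9. back_panel@(0, -1, -1) [-x clear] — {back_panel, cam, drawer_front, foot, rail, runner, side_panel, stretcher, top}
10. divider@(1, 0, -1) [+y clear] — {back_panel, cam, divider, drawer_front, foot, rail, runner, side_panel, stretcher, top}

top; cam; side_panel; stretcher; runner; foot; rail; drawer_front; back_panel; divider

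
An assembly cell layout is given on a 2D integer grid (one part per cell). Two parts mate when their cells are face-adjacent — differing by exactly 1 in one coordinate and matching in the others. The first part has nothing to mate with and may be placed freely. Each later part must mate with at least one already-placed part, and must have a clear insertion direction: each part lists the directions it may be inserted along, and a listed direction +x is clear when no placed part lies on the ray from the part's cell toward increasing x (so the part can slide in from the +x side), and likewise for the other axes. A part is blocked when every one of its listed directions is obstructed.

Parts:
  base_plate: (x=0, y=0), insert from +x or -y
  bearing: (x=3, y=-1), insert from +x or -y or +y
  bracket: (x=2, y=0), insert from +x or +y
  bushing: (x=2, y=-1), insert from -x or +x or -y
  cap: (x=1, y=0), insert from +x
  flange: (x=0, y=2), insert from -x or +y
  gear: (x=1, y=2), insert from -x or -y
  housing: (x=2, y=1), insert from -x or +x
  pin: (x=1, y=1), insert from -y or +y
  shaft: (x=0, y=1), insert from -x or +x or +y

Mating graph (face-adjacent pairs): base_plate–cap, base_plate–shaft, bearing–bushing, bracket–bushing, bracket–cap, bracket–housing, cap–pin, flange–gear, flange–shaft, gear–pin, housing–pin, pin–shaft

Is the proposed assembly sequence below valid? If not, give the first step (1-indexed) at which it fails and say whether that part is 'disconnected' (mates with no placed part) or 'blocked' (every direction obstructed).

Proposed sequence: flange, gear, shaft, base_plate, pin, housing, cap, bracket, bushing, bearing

Valid

1. flange@(0, 2) [-x clear] — {flange}
2. gear@(1, 2) [-y clear] — {flange, gear}
3. shaft@(0, 1) [-x clear] — {flange, gear, shaft}
4. base_plate@(0, 0) [+x clear] — {base_plate, flange, gear, shaft}
5. pin@(1, 1) [-y clear] — {base_plate, flange, gear, pin, shaft}
6. housing@(2, 1) [+x clear] — {base_plate, flange, gear, housing, pin, shaft}
7. cap@(1, 0) [+x clear] — {base_plate, cap, flange, gear, housing, pin, shaft}
8. bracket@(2, 0) [+x clear] — {base_plate, bracket, cap, flange, gear, housing, pin, shaft}
9. bushing@(2, -1) [-x clear] — {base_plate, bracket, bushing, cap, flange, gear, housing, pin, shaft}
10. bearing@(3, -1) [+x clear] — {base_plate, bearing, bracket, bushing, cap, flange, gear, housing, pin, shaft}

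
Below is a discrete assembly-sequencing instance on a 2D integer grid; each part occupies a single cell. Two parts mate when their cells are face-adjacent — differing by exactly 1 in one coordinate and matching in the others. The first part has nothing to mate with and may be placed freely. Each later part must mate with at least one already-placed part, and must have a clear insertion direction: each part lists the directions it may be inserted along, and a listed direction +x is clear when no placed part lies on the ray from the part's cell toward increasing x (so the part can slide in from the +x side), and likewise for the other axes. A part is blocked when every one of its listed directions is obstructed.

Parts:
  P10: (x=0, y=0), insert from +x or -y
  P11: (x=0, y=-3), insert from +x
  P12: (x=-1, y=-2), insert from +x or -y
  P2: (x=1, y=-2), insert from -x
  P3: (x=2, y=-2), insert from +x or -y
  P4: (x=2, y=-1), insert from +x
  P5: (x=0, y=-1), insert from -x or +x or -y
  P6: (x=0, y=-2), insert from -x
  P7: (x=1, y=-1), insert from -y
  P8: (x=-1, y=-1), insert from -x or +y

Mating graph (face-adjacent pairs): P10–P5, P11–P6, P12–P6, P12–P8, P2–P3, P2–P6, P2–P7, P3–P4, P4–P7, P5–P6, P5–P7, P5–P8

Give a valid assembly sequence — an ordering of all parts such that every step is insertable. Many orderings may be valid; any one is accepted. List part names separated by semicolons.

1. P7@(1, -1) [-y clear] — {P7}
2. P2@(1, -2) [-x clear] — {P2, P7}
3. P6@(0, -2) [-x clear] — {P2, P6, P7}
4. P12@(-1, -2) [-y clear] — {P12, P2, P6, P7}
5. P11@(0, -3) [+x clear] — {P11, P12, P2, P6, P7}
6. P4@(2, -1) [+x clear] — {P11, P12, P2, P4, P6, P7}
7. P5@(0, -1) [-x clear] — {P11, P12, P2, P4, P5, P6, P7}
8. P3@(2, -2) [+x clear] — {P11, P12, P2, P3, P4, P5, P6, P7}
9. P8@(-1, -1) [-x clear] — {P11, P12, P2, P3, P4, P5, P6, P7, P8}
10. P10@(0, 0) [+x clear] — {P10, P11, P12, P2, P3, P4, P5, P6, P7, P8}

P7; P2; P6; P12; P11; P4; P5; P3; P8; P10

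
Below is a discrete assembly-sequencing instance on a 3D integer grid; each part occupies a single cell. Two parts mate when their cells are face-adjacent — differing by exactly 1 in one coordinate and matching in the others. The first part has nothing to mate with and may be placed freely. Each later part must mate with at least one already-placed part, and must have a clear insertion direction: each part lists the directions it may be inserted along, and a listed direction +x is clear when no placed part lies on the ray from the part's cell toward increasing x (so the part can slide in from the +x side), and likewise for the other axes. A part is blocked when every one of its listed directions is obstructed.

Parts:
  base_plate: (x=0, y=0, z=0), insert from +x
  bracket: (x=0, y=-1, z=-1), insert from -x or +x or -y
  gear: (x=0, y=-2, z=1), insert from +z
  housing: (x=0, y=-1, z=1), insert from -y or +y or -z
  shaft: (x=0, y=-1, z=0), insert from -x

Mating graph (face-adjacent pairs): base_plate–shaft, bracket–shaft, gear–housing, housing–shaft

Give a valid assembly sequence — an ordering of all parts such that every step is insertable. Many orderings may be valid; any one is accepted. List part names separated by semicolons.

1. bracket@(0, -1, -1) [-x clear] — {bracket}
2. shaft@(0, -1, 0) [-x clear] — {bracket, shaft}
3. housing@(0, -1, 1) [-y clear] — {bracket, housing, shaft}
4. gear@(0, -2, 1) [+z clear] — {bracket, gear, housing, shaft}
5. base_plate@(0, 0, 0) [+x clear] — {base_plate, bracket, gear, housing, shaft}

bracket; shaft; housing; gear; base_plate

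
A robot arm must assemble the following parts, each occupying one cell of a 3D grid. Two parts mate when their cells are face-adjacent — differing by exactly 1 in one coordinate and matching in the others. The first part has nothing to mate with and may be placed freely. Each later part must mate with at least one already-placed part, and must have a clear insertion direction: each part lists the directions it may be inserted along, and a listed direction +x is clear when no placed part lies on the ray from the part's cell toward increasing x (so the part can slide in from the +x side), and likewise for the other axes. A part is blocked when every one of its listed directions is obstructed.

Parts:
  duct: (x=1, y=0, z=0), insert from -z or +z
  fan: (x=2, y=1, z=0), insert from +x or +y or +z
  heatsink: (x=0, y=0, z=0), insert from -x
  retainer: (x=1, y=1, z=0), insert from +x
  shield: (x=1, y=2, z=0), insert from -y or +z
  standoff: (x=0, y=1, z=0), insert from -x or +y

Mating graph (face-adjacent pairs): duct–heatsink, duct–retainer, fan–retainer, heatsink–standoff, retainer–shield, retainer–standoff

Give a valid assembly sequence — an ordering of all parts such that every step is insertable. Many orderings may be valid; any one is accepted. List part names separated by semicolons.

heatsink; standoff; retainer; shield; fan; duct

1. heatsink@(0, 0, 0) [-x clear] — {heatsink}
2. standoff@(0, 1, 0) [-x clear] — {heatsink, standoff}
3. retainer@(1, 1, 0) [+x clear] — {heatsink, retainer, standoff}
4. shield@(1, 2, 0) [+z clear] — {heatsink, retainer, shield, standoff}
5. fan@(2, 1, 0) [+x clear] — {fan, heatsink, retainer, shield, standoff}
6. duct@(1, 0, 0) [-z clear] — {duct, fan, heatsink, retainer, shield, standoff}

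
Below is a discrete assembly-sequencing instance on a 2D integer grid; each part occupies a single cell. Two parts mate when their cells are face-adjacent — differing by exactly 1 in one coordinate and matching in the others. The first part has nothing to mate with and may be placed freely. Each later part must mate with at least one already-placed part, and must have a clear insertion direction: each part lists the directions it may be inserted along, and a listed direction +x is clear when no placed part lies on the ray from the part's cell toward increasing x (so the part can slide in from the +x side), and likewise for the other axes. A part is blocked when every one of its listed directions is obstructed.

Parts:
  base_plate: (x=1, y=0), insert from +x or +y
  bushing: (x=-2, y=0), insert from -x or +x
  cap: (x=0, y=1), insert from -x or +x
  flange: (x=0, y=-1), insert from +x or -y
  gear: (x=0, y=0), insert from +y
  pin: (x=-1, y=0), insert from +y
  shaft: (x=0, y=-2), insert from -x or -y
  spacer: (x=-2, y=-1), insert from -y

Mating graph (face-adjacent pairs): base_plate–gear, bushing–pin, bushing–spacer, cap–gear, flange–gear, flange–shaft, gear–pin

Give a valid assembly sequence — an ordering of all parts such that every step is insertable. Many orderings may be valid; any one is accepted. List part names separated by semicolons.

1. spacer@(-2, -1) [-y clear] — {spacer}
2. bushing@(-2, 0) [-x clear] — {bushing, spacer}
3. pin@(-1, 0) [+y clear] — {bushing, pin, spacer}
4. gear@(0, 0) [+y clear] — {bushing, gear, pin, spacer}
5. base_plate@(1, 0) [+x clear] — {base_plate, bushing, gear, pin, spacer}
6. flange@(0, -1) [+x clear] — {base_plate, bushing, flange, gear, pin, spacer}
7. cap@(0, 1) [-x clear] — {base_plate, bushing, cap, flange, gear, pin, spacer}
8. shaft@(0, -2) [-x clear] — {base_plate, bushing, cap, flange, gear, pin, shaft, spacer}

spacer; bushing; pin; gear; base_plate; flange; cap; shaft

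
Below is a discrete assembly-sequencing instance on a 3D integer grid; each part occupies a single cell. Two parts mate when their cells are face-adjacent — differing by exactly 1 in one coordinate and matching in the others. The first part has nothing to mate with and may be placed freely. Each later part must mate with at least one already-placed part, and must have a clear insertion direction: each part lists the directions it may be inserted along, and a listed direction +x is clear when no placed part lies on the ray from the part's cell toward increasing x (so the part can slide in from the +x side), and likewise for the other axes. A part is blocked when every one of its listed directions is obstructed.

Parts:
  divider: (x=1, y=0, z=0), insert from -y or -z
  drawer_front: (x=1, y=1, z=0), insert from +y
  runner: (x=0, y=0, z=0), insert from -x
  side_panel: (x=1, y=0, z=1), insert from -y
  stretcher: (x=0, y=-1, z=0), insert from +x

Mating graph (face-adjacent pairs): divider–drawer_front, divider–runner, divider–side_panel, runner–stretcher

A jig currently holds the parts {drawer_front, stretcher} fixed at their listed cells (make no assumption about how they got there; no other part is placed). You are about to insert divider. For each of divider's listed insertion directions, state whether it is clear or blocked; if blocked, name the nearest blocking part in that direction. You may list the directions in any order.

-y: ray from divider(1, 0, 0) has no placed part ⇒ clear
-z: ray from divider(1, 0, 0) has no placed part ⇒ clear

-y: clear; -z: clear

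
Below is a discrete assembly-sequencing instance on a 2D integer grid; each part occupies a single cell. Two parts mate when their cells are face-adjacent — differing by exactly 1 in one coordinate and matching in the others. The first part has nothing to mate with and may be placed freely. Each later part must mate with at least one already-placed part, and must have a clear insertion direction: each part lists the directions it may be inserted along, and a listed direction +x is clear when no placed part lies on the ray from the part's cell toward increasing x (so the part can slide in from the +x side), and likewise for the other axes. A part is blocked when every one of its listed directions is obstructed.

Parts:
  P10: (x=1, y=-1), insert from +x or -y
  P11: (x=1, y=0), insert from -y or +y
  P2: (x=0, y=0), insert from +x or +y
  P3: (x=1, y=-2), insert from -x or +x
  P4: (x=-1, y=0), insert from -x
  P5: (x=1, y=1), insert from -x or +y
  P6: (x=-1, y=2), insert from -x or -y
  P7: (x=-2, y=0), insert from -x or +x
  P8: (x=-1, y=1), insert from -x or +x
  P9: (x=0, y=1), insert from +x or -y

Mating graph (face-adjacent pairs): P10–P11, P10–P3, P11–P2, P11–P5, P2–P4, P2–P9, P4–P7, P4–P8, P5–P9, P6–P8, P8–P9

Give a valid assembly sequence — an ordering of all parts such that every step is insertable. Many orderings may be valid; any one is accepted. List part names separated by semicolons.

P6; P8; P4; P7; P9; P5; P2; P11; P10; P3

1. P6@(-1, 2) [-x clear] — {P6}
2. P8@(-1, 1) [-x clear] — {P6, P8}
3. P4@(-1, 0) [-x clear] — {P4, P6, P8}
4. P7@(-2, 0) [-x clear] — {P4, P6, P7, P8}
5. P9@(0, 1) [+x clear] — {P4, P6, P7, P8, P9}
6. P5@(1, 1) [+y clear] — {P4, P5, P6, P7, P8, P9}
7. P2@(0, 0) [+x clear] — {P2, P4, P5, P6, P7, P8, P9}
8. P11@(1, 0) [-y clear] — {P11, P2, P4, P5, P6, P7, P8, P9}
9. P10@(1, -1) [+x clear] — {P10, P11, P2, P4, P5, P6, P7, P8, P9}
10. P3@(1, -2) [-x clear] — {P10, P11, P2, P3, P4, P5, P6, P7, P8, P9}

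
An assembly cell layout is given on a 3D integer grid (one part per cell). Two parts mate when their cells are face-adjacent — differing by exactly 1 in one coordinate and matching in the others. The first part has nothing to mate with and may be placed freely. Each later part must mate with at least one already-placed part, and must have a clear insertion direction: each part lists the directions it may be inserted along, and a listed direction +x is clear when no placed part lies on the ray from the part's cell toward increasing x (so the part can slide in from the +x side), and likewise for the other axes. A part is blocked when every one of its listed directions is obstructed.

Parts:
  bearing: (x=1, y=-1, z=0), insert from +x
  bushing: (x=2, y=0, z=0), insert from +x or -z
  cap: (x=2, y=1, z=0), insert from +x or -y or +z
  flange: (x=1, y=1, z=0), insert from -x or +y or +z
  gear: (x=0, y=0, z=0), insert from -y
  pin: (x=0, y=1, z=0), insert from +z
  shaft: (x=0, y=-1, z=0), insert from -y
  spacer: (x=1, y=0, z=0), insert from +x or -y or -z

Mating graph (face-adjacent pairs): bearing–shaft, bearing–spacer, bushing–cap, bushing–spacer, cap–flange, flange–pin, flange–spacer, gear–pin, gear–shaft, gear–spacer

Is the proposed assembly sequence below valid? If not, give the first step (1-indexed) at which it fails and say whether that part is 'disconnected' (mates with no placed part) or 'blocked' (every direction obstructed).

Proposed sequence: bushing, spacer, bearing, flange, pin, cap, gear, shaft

1. bushing@(2, 0, 0) [+x clear] — {bushing}
2. spacer@(1, 0, 0) [-y clear] — {bushing, spacer}
3. bearing@(1, -1, 0) [+x clear] — {bearing, bushing, spacer}
4. flange@(1, 1, 0) [-x clear] — {bearing, bushing, flange, spacer}
5. pin@(0, 1, 0) [+z clear] — {bearing, bushing, flange, pin, spacer}
6. cap@(2, 1, 0) [+x clear] — {bearing, bushing, cap, flange, pin, spacer}
7. gear@(0, 0, 0) [-y clear] — {bearing, bushing, cap, flange, gear, pin, spacer}
8. shaft@(0, -1, 0) [-y clear] — {bearing, bushing, cap, flange, gear, pin, shaft, spacer}

Valid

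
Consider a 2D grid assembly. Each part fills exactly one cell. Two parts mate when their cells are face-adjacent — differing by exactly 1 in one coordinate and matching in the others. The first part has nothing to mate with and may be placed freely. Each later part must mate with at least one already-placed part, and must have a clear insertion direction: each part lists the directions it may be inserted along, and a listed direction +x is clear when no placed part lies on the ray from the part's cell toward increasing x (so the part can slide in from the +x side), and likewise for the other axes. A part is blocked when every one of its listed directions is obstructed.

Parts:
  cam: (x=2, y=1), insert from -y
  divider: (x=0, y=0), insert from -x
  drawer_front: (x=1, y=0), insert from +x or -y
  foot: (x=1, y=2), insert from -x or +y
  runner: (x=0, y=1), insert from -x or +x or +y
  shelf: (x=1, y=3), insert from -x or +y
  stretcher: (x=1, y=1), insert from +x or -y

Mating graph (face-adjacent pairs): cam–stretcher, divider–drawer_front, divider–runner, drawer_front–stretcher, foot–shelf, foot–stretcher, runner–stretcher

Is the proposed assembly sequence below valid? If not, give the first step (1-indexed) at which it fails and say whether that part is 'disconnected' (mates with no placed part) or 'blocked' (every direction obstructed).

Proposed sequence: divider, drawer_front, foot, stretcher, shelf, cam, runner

1. divider@(0, 0) [-x clear] — {divider}
2. drawer_front@(1, 0) [+x clear] — {divider, drawer_front}
3. foot@(1, 2) — no placed neighbour ⇒ disconnected

Invalid at step 3 (disconnected)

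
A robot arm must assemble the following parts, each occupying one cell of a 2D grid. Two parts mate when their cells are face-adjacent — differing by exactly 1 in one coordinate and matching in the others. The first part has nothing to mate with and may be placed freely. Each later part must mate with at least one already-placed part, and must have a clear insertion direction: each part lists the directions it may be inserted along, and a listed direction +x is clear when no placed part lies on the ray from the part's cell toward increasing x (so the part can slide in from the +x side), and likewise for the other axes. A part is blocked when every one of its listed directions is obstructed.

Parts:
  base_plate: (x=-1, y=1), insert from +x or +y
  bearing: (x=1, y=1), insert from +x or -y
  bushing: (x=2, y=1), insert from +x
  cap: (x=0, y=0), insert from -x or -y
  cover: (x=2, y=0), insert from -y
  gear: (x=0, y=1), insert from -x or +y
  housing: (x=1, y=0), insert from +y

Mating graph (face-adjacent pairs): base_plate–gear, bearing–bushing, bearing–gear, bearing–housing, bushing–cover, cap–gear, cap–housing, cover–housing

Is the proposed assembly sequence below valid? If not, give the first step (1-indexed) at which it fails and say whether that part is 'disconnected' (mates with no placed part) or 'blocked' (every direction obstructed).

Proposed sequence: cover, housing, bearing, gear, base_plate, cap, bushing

1. cover@(2, 0) [-y clear] — {cover}
2. housing@(1, 0) [+y clear] — {cover, housing}
3. bearing@(1, 1) [+x clear] — {bearing, cover, housing}
4. gear@(0, 1) [-x clear] — {bearing, cover, gear, housing}
5. base_plate@(-1, 1) [+y clear] — {base_plate, bearing, cover, gear, housing}
6. cap@(0, 0) [-x clear] — {base_plate, bearing, cap, cover, gear, housing}
7. bushing@(2, 1) [+x clear] — {base_plate, bearing, bushing, cap, cover, gear, housing}

Valid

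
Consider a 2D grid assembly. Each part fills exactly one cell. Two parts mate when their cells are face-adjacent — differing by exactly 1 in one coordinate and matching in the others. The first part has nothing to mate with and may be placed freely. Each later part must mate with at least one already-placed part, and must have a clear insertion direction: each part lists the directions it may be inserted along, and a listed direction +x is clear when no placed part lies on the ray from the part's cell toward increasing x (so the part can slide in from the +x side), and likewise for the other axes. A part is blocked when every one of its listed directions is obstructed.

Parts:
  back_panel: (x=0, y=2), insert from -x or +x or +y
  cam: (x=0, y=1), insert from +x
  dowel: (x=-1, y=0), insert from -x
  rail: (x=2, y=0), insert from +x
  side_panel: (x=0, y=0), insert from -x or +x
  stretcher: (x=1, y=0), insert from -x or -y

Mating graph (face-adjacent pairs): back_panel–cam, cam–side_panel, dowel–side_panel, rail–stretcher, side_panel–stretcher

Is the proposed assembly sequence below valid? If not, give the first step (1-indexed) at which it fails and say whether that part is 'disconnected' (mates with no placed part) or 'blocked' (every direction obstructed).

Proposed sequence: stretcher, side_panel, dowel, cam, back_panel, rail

Valid

1. stretcher@(1, 0) [-x clear] — {stretcher}
2. side_panel@(0, 0) [-x clear] — {side_panel, stretcher}
3. dowel@(-1, 0) [-x clear] — {dowel, side_panel, stretcher}
4. cam@(0, 1) [+x clear] — {cam, dowel, side_panel, stretcher}
5. back_panel@(0, 2) [-x clear] — {back_panel, cam, dowel, side_panel, stretcher}
6. rail@(2, 0) [+x clear] — {back_panel, cam, dowel, rail, side_panel, stretcher}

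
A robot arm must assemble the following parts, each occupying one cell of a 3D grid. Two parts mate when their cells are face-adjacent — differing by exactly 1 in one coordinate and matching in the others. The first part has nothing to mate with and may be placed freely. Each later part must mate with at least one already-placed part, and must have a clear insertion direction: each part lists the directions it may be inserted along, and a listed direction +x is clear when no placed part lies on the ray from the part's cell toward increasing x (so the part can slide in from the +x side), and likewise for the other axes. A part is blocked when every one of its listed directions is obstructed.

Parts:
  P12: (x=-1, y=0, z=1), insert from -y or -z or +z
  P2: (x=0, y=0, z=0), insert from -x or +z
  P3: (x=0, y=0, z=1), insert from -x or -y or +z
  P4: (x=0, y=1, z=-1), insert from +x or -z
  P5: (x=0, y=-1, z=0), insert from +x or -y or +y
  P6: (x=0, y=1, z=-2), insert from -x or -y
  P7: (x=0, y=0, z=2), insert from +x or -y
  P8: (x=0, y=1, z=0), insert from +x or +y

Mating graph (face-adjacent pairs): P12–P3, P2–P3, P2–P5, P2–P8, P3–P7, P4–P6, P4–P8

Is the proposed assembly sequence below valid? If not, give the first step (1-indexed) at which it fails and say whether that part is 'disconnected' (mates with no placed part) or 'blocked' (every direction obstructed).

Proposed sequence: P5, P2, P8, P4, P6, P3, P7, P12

Valid

1. P5@(0, -1, 0) [+x clear] — {P5}
2. P2@(0, 0, 0) [-x clear] — {P2, P5}
3. P8@(0, 1, 0) [+x clear] — {P2, P5, P8}
4. P4@(0, 1, -1) [+x clear] — {P2, P4, P5, P8}
5. P6@(0, 1, -2) [-x clear] — {P2, P4, P5, P6, P8}
6. P3@(0, 0, 1) [-x clear] — {P2, P3, P4, P5, P6, P8}
7. P7@(0, 0, 2) [+x clear] — {P2, P3, P4, P5, P6, P7, P8}
8. P12@(-1, 0, 1) [-y clear] — {P12, P2, P3, P4, P5, P6, P7, P8}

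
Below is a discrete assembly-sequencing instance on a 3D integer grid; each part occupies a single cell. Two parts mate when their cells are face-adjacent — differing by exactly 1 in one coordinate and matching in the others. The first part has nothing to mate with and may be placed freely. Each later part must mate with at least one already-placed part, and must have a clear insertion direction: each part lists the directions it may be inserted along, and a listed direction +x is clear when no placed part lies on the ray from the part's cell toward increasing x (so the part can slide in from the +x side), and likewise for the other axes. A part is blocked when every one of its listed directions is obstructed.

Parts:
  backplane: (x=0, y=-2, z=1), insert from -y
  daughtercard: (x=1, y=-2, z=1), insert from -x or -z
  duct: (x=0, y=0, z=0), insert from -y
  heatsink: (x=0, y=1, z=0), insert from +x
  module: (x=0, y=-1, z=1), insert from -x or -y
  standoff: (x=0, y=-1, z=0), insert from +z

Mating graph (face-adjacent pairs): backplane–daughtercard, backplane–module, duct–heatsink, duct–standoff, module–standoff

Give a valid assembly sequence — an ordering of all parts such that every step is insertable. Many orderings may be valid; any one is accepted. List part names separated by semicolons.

1. duct@(0, 0, 0) [-y clear] — {duct}
2. standoff@(0, -1, 0) [+z clear] — {duct, standoff}
3. module@(0, -1, 1) [-x clear] — {duct, module, standoff}
4. backplane@(0, -2, 1) [-y clear] — {backplane, duct, module, standoff}
5. heatsink@(0, 1, 0) [+x clear] — {backplane, duct, heatsink, module, standoff}
6. daughtercard@(1, -2, 1) [-z clear] — {backplane, daughtercard, duct, heatsink, module, standoff}

duct; standoff; module; backplane; heatsink; daughtercard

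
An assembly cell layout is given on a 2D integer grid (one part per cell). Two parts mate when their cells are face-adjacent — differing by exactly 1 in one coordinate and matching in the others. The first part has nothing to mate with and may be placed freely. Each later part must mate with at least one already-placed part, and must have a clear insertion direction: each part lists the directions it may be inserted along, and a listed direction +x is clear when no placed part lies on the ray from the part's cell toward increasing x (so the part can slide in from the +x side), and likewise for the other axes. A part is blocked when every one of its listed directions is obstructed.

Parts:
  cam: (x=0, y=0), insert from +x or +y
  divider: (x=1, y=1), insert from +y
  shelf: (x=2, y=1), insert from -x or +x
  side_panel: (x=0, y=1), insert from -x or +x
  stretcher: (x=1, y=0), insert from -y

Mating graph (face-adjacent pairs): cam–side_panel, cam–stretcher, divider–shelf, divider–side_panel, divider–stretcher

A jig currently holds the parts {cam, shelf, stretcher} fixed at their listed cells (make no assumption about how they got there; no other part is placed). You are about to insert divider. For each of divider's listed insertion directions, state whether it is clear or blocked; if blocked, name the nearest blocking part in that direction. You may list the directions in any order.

+y: ray from divider(1, 1) has no placed part ⇒ clear

+y: clear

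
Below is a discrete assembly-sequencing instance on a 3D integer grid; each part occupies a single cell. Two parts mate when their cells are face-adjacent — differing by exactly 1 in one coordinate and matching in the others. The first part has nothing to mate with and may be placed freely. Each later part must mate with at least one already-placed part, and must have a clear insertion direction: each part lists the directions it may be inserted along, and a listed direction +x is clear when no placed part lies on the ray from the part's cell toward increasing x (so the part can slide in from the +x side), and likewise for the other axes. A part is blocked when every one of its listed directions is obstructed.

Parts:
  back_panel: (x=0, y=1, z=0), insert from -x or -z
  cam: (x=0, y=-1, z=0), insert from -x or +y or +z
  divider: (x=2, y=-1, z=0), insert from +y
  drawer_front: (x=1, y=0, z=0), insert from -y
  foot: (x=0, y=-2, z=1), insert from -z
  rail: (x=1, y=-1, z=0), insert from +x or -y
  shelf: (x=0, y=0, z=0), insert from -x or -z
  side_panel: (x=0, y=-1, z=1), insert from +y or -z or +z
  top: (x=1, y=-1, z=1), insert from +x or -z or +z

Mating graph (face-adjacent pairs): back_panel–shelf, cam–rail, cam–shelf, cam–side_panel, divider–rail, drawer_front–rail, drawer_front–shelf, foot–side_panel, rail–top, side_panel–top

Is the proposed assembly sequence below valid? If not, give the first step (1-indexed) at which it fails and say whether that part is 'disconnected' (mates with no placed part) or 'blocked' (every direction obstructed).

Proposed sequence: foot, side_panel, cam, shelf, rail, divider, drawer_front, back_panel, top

Invalid at step 7 (blocked)

1. foot@(0, -2, 1) [-z clear] — {foot}
2. side_panel@(0, -1, 1) [+y clear] — {foot, side_panel}
3. cam@(0, -1, 0) [-x clear] — {cam, foot, side_panel}
4. shelf@(0, 0, 0) [-x clear] — {cam, foot, shelf, side_panel}
5. rail@(1, -1, 0) [+x clear] — {cam, foot, rail, shelf, side_panel}
6. divider@(2, -1, 0) [+y clear] — {cam, divider, foot, rail, shelf, side_panel}
7. drawer_front@(1, 0, 0) — -y all obstructed ⇒ blocked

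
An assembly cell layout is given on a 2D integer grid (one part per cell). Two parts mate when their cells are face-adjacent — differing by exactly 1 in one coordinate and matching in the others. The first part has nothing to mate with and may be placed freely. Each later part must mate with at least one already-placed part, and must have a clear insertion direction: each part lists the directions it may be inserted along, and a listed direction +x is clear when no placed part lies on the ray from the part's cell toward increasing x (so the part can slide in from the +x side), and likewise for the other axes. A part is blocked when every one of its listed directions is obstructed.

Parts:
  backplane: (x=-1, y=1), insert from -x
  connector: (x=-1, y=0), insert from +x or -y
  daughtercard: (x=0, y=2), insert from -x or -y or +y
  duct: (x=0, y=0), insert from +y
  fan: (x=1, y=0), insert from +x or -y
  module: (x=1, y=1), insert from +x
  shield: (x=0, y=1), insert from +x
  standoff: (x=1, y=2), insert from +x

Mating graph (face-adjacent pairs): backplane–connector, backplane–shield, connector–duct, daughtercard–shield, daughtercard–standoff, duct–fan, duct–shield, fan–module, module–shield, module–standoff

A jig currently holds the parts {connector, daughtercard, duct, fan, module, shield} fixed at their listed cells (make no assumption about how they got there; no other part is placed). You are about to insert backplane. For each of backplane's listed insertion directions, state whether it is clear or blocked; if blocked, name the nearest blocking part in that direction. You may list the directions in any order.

-x: clear

-x: ray from backplane(-1, 1) has no placed part ⇒ clear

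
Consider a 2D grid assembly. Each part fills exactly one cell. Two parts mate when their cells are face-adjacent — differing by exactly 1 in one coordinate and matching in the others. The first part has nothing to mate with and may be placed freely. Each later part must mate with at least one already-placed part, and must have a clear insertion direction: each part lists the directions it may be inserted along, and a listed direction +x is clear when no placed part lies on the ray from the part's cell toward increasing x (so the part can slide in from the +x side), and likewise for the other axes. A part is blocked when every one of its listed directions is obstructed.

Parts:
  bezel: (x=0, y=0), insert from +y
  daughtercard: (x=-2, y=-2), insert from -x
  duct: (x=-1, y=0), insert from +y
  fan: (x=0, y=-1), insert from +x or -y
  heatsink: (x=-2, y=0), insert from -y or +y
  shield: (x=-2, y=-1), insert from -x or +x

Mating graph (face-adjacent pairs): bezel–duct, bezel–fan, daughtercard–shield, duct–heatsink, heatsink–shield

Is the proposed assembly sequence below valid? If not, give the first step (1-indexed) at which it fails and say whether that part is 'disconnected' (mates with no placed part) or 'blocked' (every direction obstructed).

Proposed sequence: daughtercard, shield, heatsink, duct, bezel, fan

1. daughtercard@(-2, -2) [-x clear] — {daughtercard}
2. shield@(-2, -1) [-x clear] — {daughtercard, shield}
3. heatsink@(-2, 0) [+y clear] — {daughtercard, heatsink, shield}
4. duct@(-1, 0) [+y clear] — {daughtercard, duct, heatsink, shield}
5. bezel@(0, 0) [+y clear] — {bezel, daughtercard, duct, heatsink, shield}
6. fan@(0, -1) [+x clear] — {bezel, daughtercard, duct, fan, heatsink, shield}

Valid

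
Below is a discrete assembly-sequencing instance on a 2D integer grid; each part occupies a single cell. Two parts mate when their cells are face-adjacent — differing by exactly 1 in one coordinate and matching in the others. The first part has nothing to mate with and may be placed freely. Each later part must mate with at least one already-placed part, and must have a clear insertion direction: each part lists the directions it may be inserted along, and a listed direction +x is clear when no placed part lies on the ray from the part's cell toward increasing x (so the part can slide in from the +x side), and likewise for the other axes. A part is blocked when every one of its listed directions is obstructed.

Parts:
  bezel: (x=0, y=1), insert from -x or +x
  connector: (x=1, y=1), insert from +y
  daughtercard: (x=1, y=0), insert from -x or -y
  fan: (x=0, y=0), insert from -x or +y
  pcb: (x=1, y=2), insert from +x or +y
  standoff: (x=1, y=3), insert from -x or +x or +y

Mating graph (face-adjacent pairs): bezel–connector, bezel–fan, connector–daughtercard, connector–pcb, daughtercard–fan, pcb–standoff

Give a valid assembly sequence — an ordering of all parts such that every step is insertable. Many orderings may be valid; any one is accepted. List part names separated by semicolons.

bezel; fan; connector; pcb; standoff; daughtercard

1. bezel@(0, 1) [-x clear] — {bezel}
2. fan@(0, 0) [-x clear] — {bezel, fan}
3. connector@(1, 1) [+y clear] — {bezel, connector, fan}
4. pcb@(1, 2) [+x clear] — {bezel, connector, fan, pcb}
5. standoff@(1, 3) [-x clear] — {bezel, connector, fan, pcb, standoff}
6. daughtercard@(1, 0) [-y clear] — {bezel, connector, daughtercard, fan, pcb, standoff}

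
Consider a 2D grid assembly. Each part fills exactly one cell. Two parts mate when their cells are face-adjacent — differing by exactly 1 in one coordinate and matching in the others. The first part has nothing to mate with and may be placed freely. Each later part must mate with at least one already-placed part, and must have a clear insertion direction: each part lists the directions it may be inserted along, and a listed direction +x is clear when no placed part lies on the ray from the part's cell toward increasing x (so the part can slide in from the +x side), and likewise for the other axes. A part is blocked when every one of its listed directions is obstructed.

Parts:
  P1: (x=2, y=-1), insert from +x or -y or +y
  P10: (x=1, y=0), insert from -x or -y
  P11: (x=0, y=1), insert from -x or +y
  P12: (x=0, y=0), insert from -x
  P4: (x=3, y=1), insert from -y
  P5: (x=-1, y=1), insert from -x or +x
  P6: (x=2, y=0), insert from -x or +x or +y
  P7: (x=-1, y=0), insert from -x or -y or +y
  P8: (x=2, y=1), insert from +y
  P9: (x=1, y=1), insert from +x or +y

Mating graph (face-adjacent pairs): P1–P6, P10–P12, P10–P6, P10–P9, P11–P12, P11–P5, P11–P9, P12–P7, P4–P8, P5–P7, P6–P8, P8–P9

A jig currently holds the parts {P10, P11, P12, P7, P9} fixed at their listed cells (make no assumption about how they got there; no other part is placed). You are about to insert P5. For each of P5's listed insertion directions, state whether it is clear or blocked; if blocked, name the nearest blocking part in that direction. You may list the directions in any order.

+x: blocked by P11; -x: clear

-x: ray from P5(-1, 1) has no placed part ⇒ clear
+x: nearest on ray is P11@(0, 1) ⇒ blocked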